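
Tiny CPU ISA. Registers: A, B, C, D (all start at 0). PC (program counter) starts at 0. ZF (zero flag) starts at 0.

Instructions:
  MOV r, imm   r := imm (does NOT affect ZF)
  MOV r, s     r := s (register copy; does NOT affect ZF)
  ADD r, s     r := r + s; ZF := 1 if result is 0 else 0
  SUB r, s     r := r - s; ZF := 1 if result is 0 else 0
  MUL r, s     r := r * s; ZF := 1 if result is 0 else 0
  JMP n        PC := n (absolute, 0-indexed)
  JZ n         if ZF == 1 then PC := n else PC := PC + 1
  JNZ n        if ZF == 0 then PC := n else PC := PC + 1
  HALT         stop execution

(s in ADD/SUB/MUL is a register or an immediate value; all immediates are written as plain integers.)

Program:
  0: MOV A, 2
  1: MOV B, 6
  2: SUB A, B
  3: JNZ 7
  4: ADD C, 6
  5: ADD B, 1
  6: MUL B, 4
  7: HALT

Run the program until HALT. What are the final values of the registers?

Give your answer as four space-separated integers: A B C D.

Answer: -4 6 0 0

Derivation:
Step 1: PC=0 exec 'MOV A, 2'. After: A=2 B=0 C=0 D=0 ZF=0 PC=1
Step 2: PC=1 exec 'MOV B, 6'. After: A=2 B=6 C=0 D=0 ZF=0 PC=2
Step 3: PC=2 exec 'SUB A, B'. After: A=-4 B=6 C=0 D=0 ZF=0 PC=3
Step 4: PC=3 exec 'JNZ 7'. After: A=-4 B=6 C=0 D=0 ZF=0 PC=7
Step 5: PC=7 exec 'HALT'. After: A=-4 B=6 C=0 D=0 ZF=0 PC=7 HALTED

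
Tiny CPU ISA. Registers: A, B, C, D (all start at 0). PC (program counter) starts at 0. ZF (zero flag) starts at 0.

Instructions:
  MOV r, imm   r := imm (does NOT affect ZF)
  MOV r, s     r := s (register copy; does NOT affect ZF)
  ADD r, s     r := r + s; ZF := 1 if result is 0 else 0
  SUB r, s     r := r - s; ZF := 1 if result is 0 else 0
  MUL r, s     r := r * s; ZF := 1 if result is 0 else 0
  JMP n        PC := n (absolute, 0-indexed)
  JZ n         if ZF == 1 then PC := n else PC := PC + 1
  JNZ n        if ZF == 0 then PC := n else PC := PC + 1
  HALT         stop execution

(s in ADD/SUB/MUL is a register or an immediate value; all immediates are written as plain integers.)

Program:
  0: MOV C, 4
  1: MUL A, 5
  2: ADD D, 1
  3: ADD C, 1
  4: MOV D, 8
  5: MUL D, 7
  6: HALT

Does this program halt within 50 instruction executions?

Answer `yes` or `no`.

Answer: yes

Derivation:
Step 1: PC=0 exec 'MOV C, 4'. After: A=0 B=0 C=4 D=0 ZF=0 PC=1
Step 2: PC=1 exec 'MUL A, 5'. After: A=0 B=0 C=4 D=0 ZF=1 PC=2
Step 3: PC=2 exec 'ADD D, 1'. After: A=0 B=0 C=4 D=1 ZF=0 PC=3
Step 4: PC=3 exec 'ADD C, 1'. After: A=0 B=0 C=5 D=1 ZF=0 PC=4
Step 5: PC=4 exec 'MOV D, 8'. After: A=0 B=0 C=5 D=8 ZF=0 PC=5
Step 6: PC=5 exec 'MUL D, 7'. After: A=0 B=0 C=5 D=56 ZF=0 PC=6
Step 7: PC=6 exec 'HALT'. After: A=0 B=0 C=5 D=56 ZF=0 PC=6 HALTED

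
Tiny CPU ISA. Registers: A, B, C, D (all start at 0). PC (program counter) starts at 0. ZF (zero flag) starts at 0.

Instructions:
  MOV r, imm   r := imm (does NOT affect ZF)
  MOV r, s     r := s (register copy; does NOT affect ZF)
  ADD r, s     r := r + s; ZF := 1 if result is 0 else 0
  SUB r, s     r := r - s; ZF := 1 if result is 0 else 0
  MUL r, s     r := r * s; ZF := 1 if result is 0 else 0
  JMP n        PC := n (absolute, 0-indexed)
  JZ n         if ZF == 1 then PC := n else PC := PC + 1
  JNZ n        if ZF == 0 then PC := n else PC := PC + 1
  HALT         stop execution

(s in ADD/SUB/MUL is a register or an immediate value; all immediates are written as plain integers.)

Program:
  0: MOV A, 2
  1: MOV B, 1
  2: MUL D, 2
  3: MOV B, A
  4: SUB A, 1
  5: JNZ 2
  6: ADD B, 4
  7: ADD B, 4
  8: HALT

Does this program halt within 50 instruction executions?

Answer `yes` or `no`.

Step 1: PC=0 exec 'MOV A, 2'. After: A=2 B=0 C=0 D=0 ZF=0 PC=1
Step 2: PC=1 exec 'MOV B, 1'. After: A=2 B=1 C=0 D=0 ZF=0 PC=2
Step 3: PC=2 exec 'MUL D, 2'. After: A=2 B=1 C=0 D=0 ZF=1 PC=3
Step 4: PC=3 exec 'MOV B, A'. After: A=2 B=2 C=0 D=0 ZF=1 PC=4
Step 5: PC=4 exec 'SUB A, 1'. After: A=1 B=2 C=0 D=0 ZF=0 PC=5
Step 6: PC=5 exec 'JNZ 2'. After: A=1 B=2 C=0 D=0 ZF=0 PC=2
Step 7: PC=2 exec 'MUL D, 2'. After: A=1 B=2 C=0 D=0 ZF=1 PC=3
Step 8: PC=3 exec 'MOV B, A'. After: A=1 B=1 C=0 D=0 ZF=1 PC=4
Step 9: PC=4 exec 'SUB A, 1'. After: A=0 B=1 C=0 D=0 ZF=1 PC=5
Step 10: PC=5 exec 'JNZ 2'. After: A=0 B=1 C=0 D=0 ZF=1 PC=6
Step 11: PC=6 exec 'ADD B, 4'. After: A=0 B=5 C=0 D=0 ZF=0 PC=7
Step 12: PC=7 exec 'ADD B, 4'. After: A=0 B=9 C=0 D=0 ZF=0 PC=8
Step 13: PC=8 exec 'HALT'. After: A=0 B=9 C=0 D=0 ZF=0 PC=8 HALTED

Answer: yes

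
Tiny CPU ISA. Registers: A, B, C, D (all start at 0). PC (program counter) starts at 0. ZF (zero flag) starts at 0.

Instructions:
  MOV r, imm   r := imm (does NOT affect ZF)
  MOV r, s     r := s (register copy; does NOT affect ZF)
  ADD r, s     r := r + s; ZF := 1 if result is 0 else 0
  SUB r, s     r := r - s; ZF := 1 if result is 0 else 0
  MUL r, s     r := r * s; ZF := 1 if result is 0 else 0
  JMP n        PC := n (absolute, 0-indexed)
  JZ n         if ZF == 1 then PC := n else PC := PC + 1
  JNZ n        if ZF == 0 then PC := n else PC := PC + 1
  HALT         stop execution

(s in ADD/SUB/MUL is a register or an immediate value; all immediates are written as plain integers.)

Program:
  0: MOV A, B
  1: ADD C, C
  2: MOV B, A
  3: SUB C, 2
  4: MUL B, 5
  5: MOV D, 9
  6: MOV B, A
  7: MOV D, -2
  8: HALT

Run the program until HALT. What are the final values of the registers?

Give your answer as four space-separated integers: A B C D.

Answer: 0 0 -2 -2

Derivation:
Step 1: PC=0 exec 'MOV A, B'. After: A=0 B=0 C=0 D=0 ZF=0 PC=1
Step 2: PC=1 exec 'ADD C, C'. After: A=0 B=0 C=0 D=0 ZF=1 PC=2
Step 3: PC=2 exec 'MOV B, A'. After: A=0 B=0 C=0 D=0 ZF=1 PC=3
Step 4: PC=3 exec 'SUB C, 2'. After: A=0 B=0 C=-2 D=0 ZF=0 PC=4
Step 5: PC=4 exec 'MUL B, 5'. After: A=0 B=0 C=-2 D=0 ZF=1 PC=5
Step 6: PC=5 exec 'MOV D, 9'. After: A=0 B=0 C=-2 D=9 ZF=1 PC=6
Step 7: PC=6 exec 'MOV B, A'. After: A=0 B=0 C=-2 D=9 ZF=1 PC=7
Step 8: PC=7 exec 'MOV D, -2'. After: A=0 B=0 C=-2 D=-2 ZF=1 PC=8
Step 9: PC=8 exec 'HALT'. After: A=0 B=0 C=-2 D=-2 ZF=1 PC=8 HALTED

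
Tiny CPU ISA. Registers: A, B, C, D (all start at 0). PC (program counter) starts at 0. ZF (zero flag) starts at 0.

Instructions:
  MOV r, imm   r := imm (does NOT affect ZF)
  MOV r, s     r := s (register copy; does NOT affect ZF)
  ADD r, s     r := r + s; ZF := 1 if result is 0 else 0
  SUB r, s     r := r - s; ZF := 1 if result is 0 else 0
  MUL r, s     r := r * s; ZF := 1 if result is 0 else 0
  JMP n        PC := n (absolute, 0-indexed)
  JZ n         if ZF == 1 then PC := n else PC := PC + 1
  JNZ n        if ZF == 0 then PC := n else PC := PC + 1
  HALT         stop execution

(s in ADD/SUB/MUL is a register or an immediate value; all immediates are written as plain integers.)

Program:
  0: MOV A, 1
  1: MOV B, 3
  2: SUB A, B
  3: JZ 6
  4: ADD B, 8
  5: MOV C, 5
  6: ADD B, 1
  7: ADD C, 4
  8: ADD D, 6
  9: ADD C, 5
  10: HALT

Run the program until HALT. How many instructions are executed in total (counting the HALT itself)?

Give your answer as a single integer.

Answer: 11

Derivation:
Step 1: PC=0 exec 'MOV A, 1'. After: A=1 B=0 C=0 D=0 ZF=0 PC=1
Step 2: PC=1 exec 'MOV B, 3'. After: A=1 B=3 C=0 D=0 ZF=0 PC=2
Step 3: PC=2 exec 'SUB A, B'. After: A=-2 B=3 C=0 D=0 ZF=0 PC=3
Step 4: PC=3 exec 'JZ 6'. After: A=-2 B=3 C=0 D=0 ZF=0 PC=4
Step 5: PC=4 exec 'ADD B, 8'. After: A=-2 B=11 C=0 D=0 ZF=0 PC=5
Step 6: PC=5 exec 'MOV C, 5'. After: A=-2 B=11 C=5 D=0 ZF=0 PC=6
Step 7: PC=6 exec 'ADD B, 1'. After: A=-2 B=12 C=5 D=0 ZF=0 PC=7
Step 8: PC=7 exec 'ADD C, 4'. After: A=-2 B=12 C=9 D=0 ZF=0 PC=8
Step 9: PC=8 exec 'ADD D, 6'. After: A=-2 B=12 C=9 D=6 ZF=0 PC=9
Step 10: PC=9 exec 'ADD C, 5'. After: A=-2 B=12 C=14 D=6 ZF=0 PC=10
Step 11: PC=10 exec 'HALT'. After: A=-2 B=12 C=14 D=6 ZF=0 PC=10 HALTED
Total instructions executed: 11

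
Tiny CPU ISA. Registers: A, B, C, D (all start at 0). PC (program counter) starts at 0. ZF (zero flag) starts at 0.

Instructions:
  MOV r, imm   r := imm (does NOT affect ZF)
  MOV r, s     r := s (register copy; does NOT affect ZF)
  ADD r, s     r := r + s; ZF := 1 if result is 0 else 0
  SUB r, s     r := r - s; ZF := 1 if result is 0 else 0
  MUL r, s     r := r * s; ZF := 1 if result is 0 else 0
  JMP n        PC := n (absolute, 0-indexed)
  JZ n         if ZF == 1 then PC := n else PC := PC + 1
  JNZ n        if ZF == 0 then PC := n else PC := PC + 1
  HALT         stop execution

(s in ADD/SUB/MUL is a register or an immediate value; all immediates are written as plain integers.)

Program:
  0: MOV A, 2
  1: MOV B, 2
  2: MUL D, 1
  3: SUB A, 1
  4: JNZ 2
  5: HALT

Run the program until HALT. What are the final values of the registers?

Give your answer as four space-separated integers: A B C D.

Answer: 0 2 0 0

Derivation:
Step 1: PC=0 exec 'MOV A, 2'. After: A=2 B=0 C=0 D=0 ZF=0 PC=1
Step 2: PC=1 exec 'MOV B, 2'. After: A=2 B=2 C=0 D=0 ZF=0 PC=2
Step 3: PC=2 exec 'MUL D, 1'. After: A=2 B=2 C=0 D=0 ZF=1 PC=3
Step 4: PC=3 exec 'SUB A, 1'. After: A=1 B=2 C=0 D=0 ZF=0 PC=4
Step 5: PC=4 exec 'JNZ 2'. After: A=1 B=2 C=0 D=0 ZF=0 PC=2
Step 6: PC=2 exec 'MUL D, 1'. After: A=1 B=2 C=0 D=0 ZF=1 PC=3
Step 7: PC=3 exec 'SUB A, 1'. After: A=0 B=2 C=0 D=0 ZF=1 PC=4
Step 8: PC=4 exec 'JNZ 2'. After: A=0 B=2 C=0 D=0 ZF=1 PC=5
Step 9: PC=5 exec 'HALT'. After: A=0 B=2 C=0 D=0 ZF=1 PC=5 HALTED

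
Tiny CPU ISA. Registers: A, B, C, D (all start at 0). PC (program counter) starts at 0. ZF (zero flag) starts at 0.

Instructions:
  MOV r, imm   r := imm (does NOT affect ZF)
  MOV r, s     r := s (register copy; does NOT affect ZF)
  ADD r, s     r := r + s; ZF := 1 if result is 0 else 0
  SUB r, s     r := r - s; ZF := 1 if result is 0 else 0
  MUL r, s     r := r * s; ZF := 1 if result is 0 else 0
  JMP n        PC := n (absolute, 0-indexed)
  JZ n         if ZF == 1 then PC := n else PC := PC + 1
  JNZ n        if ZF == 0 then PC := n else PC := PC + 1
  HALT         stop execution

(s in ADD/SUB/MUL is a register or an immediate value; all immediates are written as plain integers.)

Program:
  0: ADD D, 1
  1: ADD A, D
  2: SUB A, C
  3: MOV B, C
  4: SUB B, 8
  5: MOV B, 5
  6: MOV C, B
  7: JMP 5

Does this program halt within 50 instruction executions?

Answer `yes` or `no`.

Answer: no

Derivation:
Step 1: PC=0 exec 'ADD D, 1'. After: A=0 B=0 C=0 D=1 ZF=0 PC=1
Step 2: PC=1 exec 'ADD A, D'. After: A=1 B=0 C=0 D=1 ZF=0 PC=2
Step 3: PC=2 exec 'SUB A, C'. After: A=1 B=0 C=0 D=1 ZF=0 PC=3
Step 4: PC=3 exec 'MOV B, C'. After: A=1 B=0 C=0 D=1 ZF=0 PC=4
Step 5: PC=4 exec 'SUB B, 8'. After: A=1 B=-8 C=0 D=1 ZF=0 PC=5
Step 6: PC=5 exec 'MOV B, 5'. After: A=1 B=5 C=0 D=1 ZF=0 PC=6
Step 7: PC=6 exec 'MOV C, B'. After: A=1 B=5 C=5 D=1 ZF=0 PC=7
Step 8: PC=7 exec 'JMP 5'. After: A=1 B=5 C=5 D=1 ZF=0 PC=5
Step 9: PC=5 exec 'MOV B, 5'. After: A=1 B=5 C=5 D=1 ZF=0 PC=6
Step 10: PC=6 exec 'MOV C, B'. After: A=1 B=5 C=5 D=1 ZF=0 PC=7
State after step 10 equals state after step 7: the program is in a cycle of length 3 and will never halt.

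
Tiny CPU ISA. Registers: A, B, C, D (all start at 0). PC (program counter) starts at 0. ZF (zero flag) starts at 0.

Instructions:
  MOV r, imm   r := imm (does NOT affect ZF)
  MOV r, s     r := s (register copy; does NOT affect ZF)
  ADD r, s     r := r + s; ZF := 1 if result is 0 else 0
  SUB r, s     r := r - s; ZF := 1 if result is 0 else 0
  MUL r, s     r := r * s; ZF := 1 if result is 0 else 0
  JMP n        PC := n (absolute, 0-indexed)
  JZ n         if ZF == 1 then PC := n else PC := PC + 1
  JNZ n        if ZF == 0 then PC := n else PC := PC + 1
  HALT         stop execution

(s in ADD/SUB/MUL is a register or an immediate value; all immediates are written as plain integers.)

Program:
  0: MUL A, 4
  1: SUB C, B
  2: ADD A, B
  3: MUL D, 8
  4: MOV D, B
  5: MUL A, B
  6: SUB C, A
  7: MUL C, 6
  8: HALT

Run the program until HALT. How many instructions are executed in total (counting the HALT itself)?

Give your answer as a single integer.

Step 1: PC=0 exec 'MUL A, 4'. After: A=0 B=0 C=0 D=0 ZF=1 PC=1
Step 2: PC=1 exec 'SUB C, B'. After: A=0 B=0 C=0 D=0 ZF=1 PC=2
Step 3: PC=2 exec 'ADD A, B'. After: A=0 B=0 C=0 D=0 ZF=1 PC=3
Step 4: PC=3 exec 'MUL D, 8'. After: A=0 B=0 C=0 D=0 ZF=1 PC=4
Step 5: PC=4 exec 'MOV D, B'. After: A=0 B=0 C=0 D=0 ZF=1 PC=5
Step 6: PC=5 exec 'MUL A, B'. After: A=0 B=0 C=0 D=0 ZF=1 PC=6
Step 7: PC=6 exec 'SUB C, A'. After: A=0 B=0 C=0 D=0 ZF=1 PC=7
Step 8: PC=7 exec 'MUL C, 6'. After: A=0 B=0 C=0 D=0 ZF=1 PC=8
Step 9: PC=8 exec 'HALT'. After: A=0 B=0 C=0 D=0 ZF=1 PC=8 HALTED
Total instructions executed: 9

Answer: 9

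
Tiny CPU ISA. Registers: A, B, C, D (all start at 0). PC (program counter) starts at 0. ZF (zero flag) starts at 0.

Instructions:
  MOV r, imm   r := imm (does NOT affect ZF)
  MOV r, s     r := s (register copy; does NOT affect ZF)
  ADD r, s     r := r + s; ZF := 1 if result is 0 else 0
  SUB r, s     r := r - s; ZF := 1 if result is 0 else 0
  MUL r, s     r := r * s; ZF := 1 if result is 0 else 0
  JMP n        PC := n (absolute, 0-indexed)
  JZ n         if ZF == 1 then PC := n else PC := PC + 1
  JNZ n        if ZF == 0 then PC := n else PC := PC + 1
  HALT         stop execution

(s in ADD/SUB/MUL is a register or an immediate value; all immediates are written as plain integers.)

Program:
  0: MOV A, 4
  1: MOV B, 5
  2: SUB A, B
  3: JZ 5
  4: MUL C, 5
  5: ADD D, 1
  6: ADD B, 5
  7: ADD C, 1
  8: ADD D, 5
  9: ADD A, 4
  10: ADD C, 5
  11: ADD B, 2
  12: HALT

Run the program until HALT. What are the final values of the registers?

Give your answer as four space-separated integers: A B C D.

Step 1: PC=0 exec 'MOV A, 4'. After: A=4 B=0 C=0 D=0 ZF=0 PC=1
Step 2: PC=1 exec 'MOV B, 5'. After: A=4 B=5 C=0 D=0 ZF=0 PC=2
Step 3: PC=2 exec 'SUB A, B'. After: A=-1 B=5 C=0 D=0 ZF=0 PC=3
Step 4: PC=3 exec 'JZ 5'. After: A=-1 B=5 C=0 D=0 ZF=0 PC=4
Step 5: PC=4 exec 'MUL C, 5'. After: A=-1 B=5 C=0 D=0 ZF=1 PC=5
Step 6: PC=5 exec 'ADD D, 1'. After: A=-1 B=5 C=0 D=1 ZF=0 PC=6
Step 7: PC=6 exec 'ADD B, 5'. After: A=-1 B=10 C=0 D=1 ZF=0 PC=7
Step 8: PC=7 exec 'ADD C, 1'. After: A=-1 B=10 C=1 D=1 ZF=0 PC=8
Step 9: PC=8 exec 'ADD D, 5'. After: A=-1 B=10 C=1 D=6 ZF=0 PC=9
Step 10: PC=9 exec 'ADD A, 4'. After: A=3 B=10 C=1 D=6 ZF=0 PC=10
Step 11: PC=10 exec 'ADD C, 5'. After: A=3 B=10 C=6 D=6 ZF=0 PC=11
Step 12: PC=11 exec 'ADD B, 2'. After: A=3 B=12 C=6 D=6 ZF=0 PC=12
Step 13: PC=12 exec 'HALT'. After: A=3 B=12 C=6 D=6 ZF=0 PC=12 HALTED

Answer: 3 12 6 6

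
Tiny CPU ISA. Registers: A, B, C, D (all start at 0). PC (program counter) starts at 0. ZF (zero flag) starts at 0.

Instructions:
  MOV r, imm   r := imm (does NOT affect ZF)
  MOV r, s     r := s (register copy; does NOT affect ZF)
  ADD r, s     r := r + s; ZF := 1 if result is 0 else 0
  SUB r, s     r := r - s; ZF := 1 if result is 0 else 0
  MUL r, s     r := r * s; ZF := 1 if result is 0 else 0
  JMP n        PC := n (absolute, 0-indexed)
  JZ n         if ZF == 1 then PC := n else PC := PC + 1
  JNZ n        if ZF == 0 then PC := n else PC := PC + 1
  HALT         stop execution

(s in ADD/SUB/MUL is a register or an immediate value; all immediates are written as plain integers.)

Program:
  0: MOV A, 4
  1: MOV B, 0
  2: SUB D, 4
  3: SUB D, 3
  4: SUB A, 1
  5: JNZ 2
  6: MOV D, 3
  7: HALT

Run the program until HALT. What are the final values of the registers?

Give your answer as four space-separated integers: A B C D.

Answer: 0 0 0 3

Derivation:
Step 1: PC=0 exec 'MOV A, 4'. After: A=4 B=0 C=0 D=0 ZF=0 PC=1
Step 2: PC=1 exec 'MOV B, 0'. After: A=4 B=0 C=0 D=0 ZF=0 PC=2
Step 3: PC=2 exec 'SUB D, 4'. After: A=4 B=0 C=0 D=-4 ZF=0 PC=3
Step 4: PC=3 exec 'SUB D, 3'. After: A=4 B=0 C=0 D=-7 ZF=0 PC=4
Step 5: PC=4 exec 'SUB A, 1'. After: A=3 B=0 C=0 D=-7 ZF=0 PC=5
Step 6: PC=5 exec 'JNZ 2'. After: A=3 B=0 C=0 D=-7 ZF=0 PC=2
Step 7: PC=2 exec 'SUB D, 4'. After: A=3 B=0 C=0 D=-11 ZF=0 PC=3
Step 8: PC=3 exec 'SUB D, 3'. After: A=3 B=0 C=0 D=-14 ZF=0 PC=4
Step 9: PC=4 exec 'SUB A, 1'. After: A=2 B=0 C=0 D=-14 ZF=0 PC=5
Step 10: PC=5 exec 'JNZ 2'. After: A=2 B=0 C=0 D=-14 ZF=0 PC=2
Step 11: PC=2 exec 'SUB D, 4'. After: A=2 B=0 C=0 D=-18 ZF=0 PC=3
Step 12: PC=3 exec 'SUB D, 3'. After: A=2 B=0 C=0 D=-21 ZF=0 PC=4
Step 13: PC=4 exec 'SUB A, 1'. After: A=1 B=0 C=0 D=-21 ZF=0 PC=5
Step 14: PC=5 exec 'JNZ 2'. After: A=1 B=0 C=0 D=-21 ZF=0 PC=2
Step 15: PC=2 exec 'SUB D, 4'. After: A=1 B=0 C=0 D=-25 ZF=0 PC=3
Step 16: PC=3 exec 'SUB D, 3'. After: A=1 B=0 C=0 D=-28 ZF=0 PC=4
Step 17: PC=4 exec 'SUB A, 1'. After: A=0 B=0 C=0 D=-28 ZF=1 PC=5
Step 18: PC=5 exec 'JNZ 2'. After: A=0 B=0 C=0 D=-28 ZF=1 PC=6
Step 19: PC=6 exec 'MOV D, 3'. After: A=0 B=0 C=0 D=3 ZF=1 PC=7
Step 20: PC=7 exec 'HALT'. After: A=0 B=0 C=0 D=3 ZF=1 PC=7 HALTED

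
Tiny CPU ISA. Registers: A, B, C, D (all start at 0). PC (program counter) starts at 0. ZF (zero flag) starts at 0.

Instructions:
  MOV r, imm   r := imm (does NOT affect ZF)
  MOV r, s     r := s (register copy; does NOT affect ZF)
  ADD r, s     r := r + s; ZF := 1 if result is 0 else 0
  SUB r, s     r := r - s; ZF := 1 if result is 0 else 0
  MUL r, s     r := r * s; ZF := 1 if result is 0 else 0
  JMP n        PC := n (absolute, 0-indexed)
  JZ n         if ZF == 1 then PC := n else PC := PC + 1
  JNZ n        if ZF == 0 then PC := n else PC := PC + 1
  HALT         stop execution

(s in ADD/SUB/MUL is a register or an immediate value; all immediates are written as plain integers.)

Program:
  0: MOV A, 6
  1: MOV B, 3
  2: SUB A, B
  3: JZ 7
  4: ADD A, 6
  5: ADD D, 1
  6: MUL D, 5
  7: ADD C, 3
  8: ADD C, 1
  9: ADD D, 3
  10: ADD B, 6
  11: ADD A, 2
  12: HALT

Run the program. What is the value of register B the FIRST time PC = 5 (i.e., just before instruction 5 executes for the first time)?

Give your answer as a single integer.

Step 1: PC=0 exec 'MOV A, 6'. After: A=6 B=0 C=0 D=0 ZF=0 PC=1
Step 2: PC=1 exec 'MOV B, 3'. After: A=6 B=3 C=0 D=0 ZF=0 PC=2
Step 3: PC=2 exec 'SUB A, B'. After: A=3 B=3 C=0 D=0 ZF=0 PC=3
Step 4: PC=3 exec 'JZ 7'. After: A=3 B=3 C=0 D=0 ZF=0 PC=4
Step 5: PC=4 exec 'ADD A, 6'. After: A=9 B=3 C=0 D=0 ZF=0 PC=5
First time PC=5: B=3

3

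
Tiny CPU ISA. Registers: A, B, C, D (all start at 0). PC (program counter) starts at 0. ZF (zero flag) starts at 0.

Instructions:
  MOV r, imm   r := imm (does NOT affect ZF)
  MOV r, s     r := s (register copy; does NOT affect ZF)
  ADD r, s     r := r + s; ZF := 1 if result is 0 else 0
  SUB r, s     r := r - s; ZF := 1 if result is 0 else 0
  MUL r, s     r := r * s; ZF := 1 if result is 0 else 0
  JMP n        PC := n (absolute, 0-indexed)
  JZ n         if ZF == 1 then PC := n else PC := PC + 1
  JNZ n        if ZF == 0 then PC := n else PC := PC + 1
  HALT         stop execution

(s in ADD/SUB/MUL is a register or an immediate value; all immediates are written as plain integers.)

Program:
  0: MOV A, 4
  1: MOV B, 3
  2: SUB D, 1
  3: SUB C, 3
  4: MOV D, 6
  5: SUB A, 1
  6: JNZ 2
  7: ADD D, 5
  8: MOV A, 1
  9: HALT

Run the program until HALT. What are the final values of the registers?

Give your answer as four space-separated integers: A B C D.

Step 1: PC=0 exec 'MOV A, 4'. After: A=4 B=0 C=0 D=0 ZF=0 PC=1
Step 2: PC=1 exec 'MOV B, 3'. After: A=4 B=3 C=0 D=0 ZF=0 PC=2
Step 3: PC=2 exec 'SUB D, 1'. After: A=4 B=3 C=0 D=-1 ZF=0 PC=3
Step 4: PC=3 exec 'SUB C, 3'. After: A=4 B=3 C=-3 D=-1 ZF=0 PC=4
Step 5: PC=4 exec 'MOV D, 6'. After: A=4 B=3 C=-3 D=6 ZF=0 PC=5
Step 6: PC=5 exec 'SUB A, 1'. After: A=3 B=3 C=-3 D=6 ZF=0 PC=6
Step 7: PC=6 exec 'JNZ 2'. After: A=3 B=3 C=-3 D=6 ZF=0 PC=2
Step 8: PC=2 exec 'SUB D, 1'. After: A=3 B=3 C=-3 D=5 ZF=0 PC=3
Step 9: PC=3 exec 'SUB C, 3'. After: A=3 B=3 C=-6 D=5 ZF=0 PC=4
Step 10: PC=4 exec 'MOV D, 6'. After: A=3 B=3 C=-6 D=6 ZF=0 PC=5
Step 11: PC=5 exec 'SUB A, 1'. After: A=2 B=3 C=-6 D=6 ZF=0 PC=6
Step 12: PC=6 exec 'JNZ 2'. After: A=2 B=3 C=-6 D=6 ZF=0 PC=2
Step 13: PC=2 exec 'SUB D, 1'. After: A=2 B=3 C=-6 D=5 ZF=0 PC=3
Step 14: PC=3 exec 'SUB C, 3'. After: A=2 B=3 C=-9 D=5 ZF=0 PC=4
Step 15: PC=4 exec 'MOV D, 6'. After: A=2 B=3 C=-9 D=6 ZF=0 PC=5
Step 16: PC=5 exec 'SUB A, 1'. After: A=1 B=3 C=-9 D=6 ZF=0 PC=6
Step 17: PC=6 exec 'JNZ 2'. After: A=1 B=3 C=-9 D=6 ZF=0 PC=2
Step 18: PC=2 exec 'SUB D, 1'. After: A=1 B=3 C=-9 D=5 ZF=0 PC=3
Step 19: PC=3 exec 'SUB C, 3'. After: A=1 B=3 C=-12 D=5 ZF=0 PC=4
Step 20: PC=4 exec 'MOV D, 6'. After: A=1 B=3 C=-12 D=6 ZF=0 PC=5
Step 21: PC=5 exec 'SUB A, 1'. After: A=0 B=3 C=-12 D=6 ZF=1 PC=6
Step 22: PC=6 exec 'JNZ 2'. After: A=0 B=3 C=-12 D=6 ZF=1 PC=7
Step 23: PC=7 exec 'ADD D, 5'. After: A=0 B=3 C=-12 D=11 ZF=0 PC=8
Step 24: PC=8 exec 'MOV A, 1'. After: A=1 B=3 C=-12 D=11 ZF=0 PC=9
Step 25: PC=9 exec 'HALT'. After: A=1 B=3 C=-12 D=11 ZF=0 PC=9 HALTED

Answer: 1 3 -12 11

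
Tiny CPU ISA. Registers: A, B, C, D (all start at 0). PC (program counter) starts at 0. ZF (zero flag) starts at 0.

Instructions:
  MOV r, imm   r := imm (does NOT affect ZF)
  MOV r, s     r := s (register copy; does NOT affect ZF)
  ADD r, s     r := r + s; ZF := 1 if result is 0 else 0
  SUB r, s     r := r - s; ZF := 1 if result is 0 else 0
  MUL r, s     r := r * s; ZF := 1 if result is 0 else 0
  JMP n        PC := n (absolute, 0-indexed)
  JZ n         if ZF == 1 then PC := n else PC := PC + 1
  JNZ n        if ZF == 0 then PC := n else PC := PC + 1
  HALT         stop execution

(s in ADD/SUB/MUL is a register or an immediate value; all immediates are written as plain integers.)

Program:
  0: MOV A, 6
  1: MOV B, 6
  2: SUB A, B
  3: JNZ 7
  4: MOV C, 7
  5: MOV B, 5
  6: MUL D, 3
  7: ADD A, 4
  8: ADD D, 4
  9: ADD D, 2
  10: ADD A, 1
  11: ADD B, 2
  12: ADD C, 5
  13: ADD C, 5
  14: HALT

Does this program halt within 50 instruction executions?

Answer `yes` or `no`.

Step 1: PC=0 exec 'MOV A, 6'. After: A=6 B=0 C=0 D=0 ZF=0 PC=1
Step 2: PC=1 exec 'MOV B, 6'. After: A=6 B=6 C=0 D=0 ZF=0 PC=2
Step 3: PC=2 exec 'SUB A, B'. After: A=0 B=6 C=0 D=0 ZF=1 PC=3
Step 4: PC=3 exec 'JNZ 7'. After: A=0 B=6 C=0 D=0 ZF=1 PC=4
Step 5: PC=4 exec 'MOV C, 7'. After: A=0 B=6 C=7 D=0 ZF=1 PC=5
Step 6: PC=5 exec 'MOV B, 5'. After: A=0 B=5 C=7 D=0 ZF=1 PC=6
Step 7: PC=6 exec 'MUL D, 3'. After: A=0 B=5 C=7 D=0 ZF=1 PC=7
Step 8: PC=7 exec 'ADD A, 4'. After: A=4 B=5 C=7 D=0 ZF=0 PC=8
Step 9: PC=8 exec 'ADD D, 4'. After: A=4 B=5 C=7 D=4 ZF=0 PC=9
Step 10: PC=9 exec 'ADD D, 2'. After: A=4 B=5 C=7 D=6 ZF=0 PC=10
Step 11: PC=10 exec 'ADD A, 1'. After: A=5 B=5 C=7 D=6 ZF=0 PC=11
Step 12: PC=11 exec 'ADD B, 2'. After: A=5 B=7 C=7 D=6 ZF=0 PC=12
Step 13: PC=12 exec 'ADD C, 5'. After: A=5 B=7 C=12 D=6 ZF=0 PC=13
Step 14: PC=13 exec 'ADD C, 5'. After: A=5 B=7 C=17 D=6 ZF=0 PC=14
Step 15: PC=14 exec 'HALT'. After: A=5 B=7 C=17 D=6 ZF=0 PC=14 HALTED

Answer: yes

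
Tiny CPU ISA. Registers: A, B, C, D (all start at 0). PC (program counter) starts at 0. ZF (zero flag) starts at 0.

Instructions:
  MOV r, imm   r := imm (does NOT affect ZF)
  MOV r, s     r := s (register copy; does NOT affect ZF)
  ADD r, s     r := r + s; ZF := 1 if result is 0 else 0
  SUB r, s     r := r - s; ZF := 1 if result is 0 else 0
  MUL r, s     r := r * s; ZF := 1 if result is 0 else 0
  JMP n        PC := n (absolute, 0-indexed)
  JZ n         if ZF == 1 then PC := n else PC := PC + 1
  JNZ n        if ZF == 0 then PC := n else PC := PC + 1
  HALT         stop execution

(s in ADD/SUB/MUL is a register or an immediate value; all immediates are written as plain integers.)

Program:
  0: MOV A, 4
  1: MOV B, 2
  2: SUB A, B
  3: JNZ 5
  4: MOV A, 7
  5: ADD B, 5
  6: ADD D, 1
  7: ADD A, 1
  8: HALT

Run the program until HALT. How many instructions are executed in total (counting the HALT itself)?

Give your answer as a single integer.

Answer: 8

Derivation:
Step 1: PC=0 exec 'MOV A, 4'. After: A=4 B=0 C=0 D=0 ZF=0 PC=1
Step 2: PC=1 exec 'MOV B, 2'. After: A=4 B=2 C=0 D=0 ZF=0 PC=2
Step 3: PC=2 exec 'SUB A, B'. After: A=2 B=2 C=0 D=0 ZF=0 PC=3
Step 4: PC=3 exec 'JNZ 5'. After: A=2 B=2 C=0 D=0 ZF=0 PC=5
Step 5: PC=5 exec 'ADD B, 5'. After: A=2 B=7 C=0 D=0 ZF=0 PC=6
Step 6: PC=6 exec 'ADD D, 1'. After: A=2 B=7 C=0 D=1 ZF=0 PC=7
Step 7: PC=7 exec 'ADD A, 1'. After: A=3 B=7 C=0 D=1 ZF=0 PC=8
Step 8: PC=8 exec 'HALT'. After: A=3 B=7 C=0 D=1 ZF=0 PC=8 HALTED
Total instructions executed: 8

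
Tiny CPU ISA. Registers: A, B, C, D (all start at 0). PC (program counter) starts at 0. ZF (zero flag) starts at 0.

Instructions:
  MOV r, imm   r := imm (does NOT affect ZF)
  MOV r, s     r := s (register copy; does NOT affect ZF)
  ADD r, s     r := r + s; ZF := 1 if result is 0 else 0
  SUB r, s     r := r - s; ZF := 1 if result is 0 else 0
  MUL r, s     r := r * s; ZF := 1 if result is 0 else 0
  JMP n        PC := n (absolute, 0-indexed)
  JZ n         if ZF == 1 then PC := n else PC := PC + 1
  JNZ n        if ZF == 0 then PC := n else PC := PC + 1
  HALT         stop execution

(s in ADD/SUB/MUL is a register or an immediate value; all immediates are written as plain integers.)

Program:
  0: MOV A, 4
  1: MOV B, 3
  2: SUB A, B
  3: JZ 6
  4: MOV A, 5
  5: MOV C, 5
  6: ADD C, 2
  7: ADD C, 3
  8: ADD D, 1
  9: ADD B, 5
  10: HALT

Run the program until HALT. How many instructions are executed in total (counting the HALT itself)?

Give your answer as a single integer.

Step 1: PC=0 exec 'MOV A, 4'. After: A=4 B=0 C=0 D=0 ZF=0 PC=1
Step 2: PC=1 exec 'MOV B, 3'. After: A=4 B=3 C=0 D=0 ZF=0 PC=2
Step 3: PC=2 exec 'SUB A, B'. After: A=1 B=3 C=0 D=0 ZF=0 PC=3
Step 4: PC=3 exec 'JZ 6'. After: A=1 B=3 C=0 D=0 ZF=0 PC=4
Step 5: PC=4 exec 'MOV A, 5'. After: A=5 B=3 C=0 D=0 ZF=0 PC=5
Step 6: PC=5 exec 'MOV C, 5'. After: A=5 B=3 C=5 D=0 ZF=0 PC=6
Step 7: PC=6 exec 'ADD C, 2'. After: A=5 B=3 C=7 D=0 ZF=0 PC=7
Step 8: PC=7 exec 'ADD C, 3'. After: A=5 B=3 C=10 D=0 ZF=0 PC=8
Step 9: PC=8 exec 'ADD D, 1'. After: A=5 B=3 C=10 D=1 ZF=0 PC=9
Step 10: PC=9 exec 'ADD B, 5'. After: A=5 B=8 C=10 D=1 ZF=0 PC=10
Step 11: PC=10 exec 'HALT'. After: A=5 B=8 C=10 D=1 ZF=0 PC=10 HALTED
Total instructions executed: 11

Answer: 11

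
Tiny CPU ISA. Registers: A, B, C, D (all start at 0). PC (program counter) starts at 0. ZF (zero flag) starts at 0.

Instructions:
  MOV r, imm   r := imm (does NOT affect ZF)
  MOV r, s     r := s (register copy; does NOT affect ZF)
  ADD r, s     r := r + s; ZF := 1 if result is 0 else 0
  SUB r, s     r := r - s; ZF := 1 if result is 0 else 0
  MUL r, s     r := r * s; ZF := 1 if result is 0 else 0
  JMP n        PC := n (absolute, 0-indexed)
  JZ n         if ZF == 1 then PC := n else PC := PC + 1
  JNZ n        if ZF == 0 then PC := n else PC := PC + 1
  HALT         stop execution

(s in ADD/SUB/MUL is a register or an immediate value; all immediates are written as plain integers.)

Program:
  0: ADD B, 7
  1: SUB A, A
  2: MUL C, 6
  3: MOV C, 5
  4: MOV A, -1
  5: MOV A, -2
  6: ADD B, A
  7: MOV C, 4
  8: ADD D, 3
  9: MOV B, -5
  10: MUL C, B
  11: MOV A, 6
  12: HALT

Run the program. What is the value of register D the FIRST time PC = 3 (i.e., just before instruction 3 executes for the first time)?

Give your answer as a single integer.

Step 1: PC=0 exec 'ADD B, 7'. After: A=0 B=7 C=0 D=0 ZF=0 PC=1
Step 2: PC=1 exec 'SUB A, A'. After: A=0 B=7 C=0 D=0 ZF=1 PC=2
Step 3: PC=2 exec 'MUL C, 6'. After: A=0 B=7 C=0 D=0 ZF=1 PC=3
First time PC=3: D=0

0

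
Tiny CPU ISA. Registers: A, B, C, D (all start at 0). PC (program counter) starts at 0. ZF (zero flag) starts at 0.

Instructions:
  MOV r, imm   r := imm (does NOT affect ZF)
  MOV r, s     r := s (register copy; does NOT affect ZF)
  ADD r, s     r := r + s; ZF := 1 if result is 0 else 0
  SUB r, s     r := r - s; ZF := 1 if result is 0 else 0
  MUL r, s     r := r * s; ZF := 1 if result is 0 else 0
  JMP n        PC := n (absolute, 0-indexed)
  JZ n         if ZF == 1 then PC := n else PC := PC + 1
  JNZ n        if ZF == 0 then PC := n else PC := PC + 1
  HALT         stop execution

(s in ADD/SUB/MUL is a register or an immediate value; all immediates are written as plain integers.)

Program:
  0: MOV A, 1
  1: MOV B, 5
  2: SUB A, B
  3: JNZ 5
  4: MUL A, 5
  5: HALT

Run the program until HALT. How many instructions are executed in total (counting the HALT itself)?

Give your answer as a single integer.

Step 1: PC=0 exec 'MOV A, 1'. After: A=1 B=0 C=0 D=0 ZF=0 PC=1
Step 2: PC=1 exec 'MOV B, 5'. After: A=1 B=5 C=0 D=0 ZF=0 PC=2
Step 3: PC=2 exec 'SUB A, B'. After: A=-4 B=5 C=0 D=0 ZF=0 PC=3
Step 4: PC=3 exec 'JNZ 5'. After: A=-4 B=5 C=0 D=0 ZF=0 PC=5
Step 5: PC=5 exec 'HALT'. After: A=-4 B=5 C=0 D=0 ZF=0 PC=5 HALTED
Total instructions executed: 5

Answer: 5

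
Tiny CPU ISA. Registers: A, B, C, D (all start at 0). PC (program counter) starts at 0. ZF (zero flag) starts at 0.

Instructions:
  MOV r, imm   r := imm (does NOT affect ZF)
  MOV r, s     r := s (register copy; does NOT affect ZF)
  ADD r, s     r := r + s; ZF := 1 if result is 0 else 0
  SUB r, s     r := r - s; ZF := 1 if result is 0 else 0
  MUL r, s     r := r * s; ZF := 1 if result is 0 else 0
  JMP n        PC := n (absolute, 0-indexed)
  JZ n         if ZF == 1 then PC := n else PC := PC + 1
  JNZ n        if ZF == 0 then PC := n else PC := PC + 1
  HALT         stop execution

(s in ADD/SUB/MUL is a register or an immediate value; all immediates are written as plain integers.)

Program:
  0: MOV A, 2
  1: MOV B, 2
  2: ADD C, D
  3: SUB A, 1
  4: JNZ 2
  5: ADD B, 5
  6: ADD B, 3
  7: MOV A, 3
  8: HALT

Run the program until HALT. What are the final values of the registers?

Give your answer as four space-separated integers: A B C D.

Step 1: PC=0 exec 'MOV A, 2'. After: A=2 B=0 C=0 D=0 ZF=0 PC=1
Step 2: PC=1 exec 'MOV B, 2'. After: A=2 B=2 C=0 D=0 ZF=0 PC=2
Step 3: PC=2 exec 'ADD C, D'. After: A=2 B=2 C=0 D=0 ZF=1 PC=3
Step 4: PC=3 exec 'SUB A, 1'. After: A=1 B=2 C=0 D=0 ZF=0 PC=4
Step 5: PC=4 exec 'JNZ 2'. After: A=1 B=2 C=0 D=0 ZF=0 PC=2
Step 6: PC=2 exec 'ADD C, D'. After: A=1 B=2 C=0 D=0 ZF=1 PC=3
Step 7: PC=3 exec 'SUB A, 1'. After: A=0 B=2 C=0 D=0 ZF=1 PC=4
Step 8: PC=4 exec 'JNZ 2'. After: A=0 B=2 C=0 D=0 ZF=1 PC=5
Step 9: PC=5 exec 'ADD B, 5'. After: A=0 B=7 C=0 D=0 ZF=0 PC=6
Step 10: PC=6 exec 'ADD B, 3'. After: A=0 B=10 C=0 D=0 ZF=0 PC=7
Step 11: PC=7 exec 'MOV A, 3'. After: A=3 B=10 C=0 D=0 ZF=0 PC=8
Step 12: PC=8 exec 'HALT'. After: A=3 B=10 C=0 D=0 ZF=0 PC=8 HALTED

Answer: 3 10 0 0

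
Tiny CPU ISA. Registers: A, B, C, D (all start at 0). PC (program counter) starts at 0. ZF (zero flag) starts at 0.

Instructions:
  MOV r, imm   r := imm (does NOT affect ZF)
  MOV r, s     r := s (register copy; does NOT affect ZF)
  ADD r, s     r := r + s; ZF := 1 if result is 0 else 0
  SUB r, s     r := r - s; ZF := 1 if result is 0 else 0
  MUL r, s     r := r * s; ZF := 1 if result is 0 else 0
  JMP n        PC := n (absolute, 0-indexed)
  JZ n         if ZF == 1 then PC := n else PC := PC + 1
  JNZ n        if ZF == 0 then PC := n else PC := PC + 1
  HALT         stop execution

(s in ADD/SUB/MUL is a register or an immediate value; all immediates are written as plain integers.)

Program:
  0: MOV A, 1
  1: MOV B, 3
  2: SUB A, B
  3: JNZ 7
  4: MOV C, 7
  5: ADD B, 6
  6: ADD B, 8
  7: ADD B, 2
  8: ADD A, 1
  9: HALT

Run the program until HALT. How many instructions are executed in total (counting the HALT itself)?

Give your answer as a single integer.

Answer: 7

Derivation:
Step 1: PC=0 exec 'MOV A, 1'. After: A=1 B=0 C=0 D=0 ZF=0 PC=1
Step 2: PC=1 exec 'MOV B, 3'. After: A=1 B=3 C=0 D=0 ZF=0 PC=2
Step 3: PC=2 exec 'SUB A, B'. After: A=-2 B=3 C=0 D=0 ZF=0 PC=3
Step 4: PC=3 exec 'JNZ 7'. After: A=-2 B=3 C=0 D=0 ZF=0 PC=7
Step 5: PC=7 exec 'ADD B, 2'. After: A=-2 B=5 C=0 D=0 ZF=0 PC=8
Step 6: PC=8 exec 'ADD A, 1'. After: A=-1 B=5 C=0 D=0 ZF=0 PC=9
Step 7: PC=9 exec 'HALT'. After: A=-1 B=5 C=0 D=0 ZF=0 PC=9 HALTED
Total instructions executed: 7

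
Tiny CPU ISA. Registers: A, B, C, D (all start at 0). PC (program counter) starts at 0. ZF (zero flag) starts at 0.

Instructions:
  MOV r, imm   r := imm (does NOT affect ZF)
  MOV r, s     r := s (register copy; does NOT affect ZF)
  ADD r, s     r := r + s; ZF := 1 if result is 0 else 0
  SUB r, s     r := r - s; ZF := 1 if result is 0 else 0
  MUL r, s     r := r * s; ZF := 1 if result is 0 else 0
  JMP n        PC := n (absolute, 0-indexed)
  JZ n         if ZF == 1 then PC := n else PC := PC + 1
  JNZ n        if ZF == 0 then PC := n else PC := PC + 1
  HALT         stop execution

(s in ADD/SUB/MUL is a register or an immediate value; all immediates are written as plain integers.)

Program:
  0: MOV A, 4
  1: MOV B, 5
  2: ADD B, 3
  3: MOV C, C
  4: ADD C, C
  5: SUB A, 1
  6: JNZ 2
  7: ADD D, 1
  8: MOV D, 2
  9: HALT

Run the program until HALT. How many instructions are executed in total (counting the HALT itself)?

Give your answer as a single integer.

Answer: 25

Derivation:
Step 1: PC=0 exec 'MOV A, 4'. After: A=4 B=0 C=0 D=0 ZF=0 PC=1
Step 2: PC=1 exec 'MOV B, 5'. After: A=4 B=5 C=0 D=0 ZF=0 PC=2
Step 3: PC=2 exec 'ADD B, 3'. After: A=4 B=8 C=0 D=0 ZF=0 PC=3
Step 4: PC=3 exec 'MOV C, C'. After: A=4 B=8 C=0 D=0 ZF=0 PC=4
Step 5: PC=4 exec 'ADD C, C'. After: A=4 B=8 C=0 D=0 ZF=1 PC=5
Step 6: PC=5 exec 'SUB A, 1'. After: A=3 B=8 C=0 D=0 ZF=0 PC=6
Step 7: PC=6 exec 'JNZ 2'. After: A=3 B=8 C=0 D=0 ZF=0 PC=2
Step 8: PC=2 exec 'ADD B, 3'. After: A=3 B=11 C=0 D=0 ZF=0 PC=3
Step 9: PC=3 exec 'MOV C, C'. After: A=3 B=11 C=0 D=0 ZF=0 PC=4
Step 10: PC=4 exec 'ADD C, C'. After: A=3 B=11 C=0 D=0 ZF=1 PC=5
Step 11: PC=5 exec 'SUB A, 1'. After: A=2 B=11 C=0 D=0 ZF=0 PC=6
Step 12: PC=6 exec 'JNZ 2'. After: A=2 B=11 C=0 D=0 ZF=0 PC=2
Step 13: PC=2 exec 'ADD B, 3'. After: A=2 B=14 C=0 D=0 ZF=0 PC=3
Step 14: PC=3 exec 'MOV C, C'. After: A=2 B=14 C=0 D=0 ZF=0 PC=4
Step 15: PC=4 exec 'ADD C, C'. After: A=2 B=14 C=0 D=0 ZF=1 PC=5
Step 16: PC=5 exec 'SUB A, 1'. After: A=1 B=14 C=0 D=0 ZF=0 PC=6
Step 17: PC=6 exec 'JNZ 2'. After: A=1 B=14 C=0 D=0 ZF=0 PC=2
Step 18: PC=2 exec 'ADD B, 3'. After: A=1 B=17 C=0 D=0 ZF=0 PC=3
Step 19: PC=3 exec 'MOV C, C'. After: A=1 B=17 C=0 D=0 ZF=0 PC=4
Step 20: PC=4 exec 'ADD C, C'. After: A=1 B=17 C=0 D=0 ZF=1 PC=5
Step 21: PC=5 exec 'SUB A, 1'. After: A=0 B=17 C=0 D=0 ZF=1 PC=6
Step 22: PC=6 exec 'JNZ 2'. After: A=0 B=17 C=0 D=0 ZF=1 PC=7
Step 23: PC=7 exec 'ADD D, 1'. After: A=0 B=17 C=0 D=1 ZF=0 PC=8
Step 24: PC=8 exec 'MOV D, 2'. After: A=0 B=17 C=0 D=2 ZF=0 PC=9
Step 25: PC=9 exec 'HALT'. After: A=0 B=17 C=0 D=2 ZF=0 PC=9 HALTED
Total instructions executed: 25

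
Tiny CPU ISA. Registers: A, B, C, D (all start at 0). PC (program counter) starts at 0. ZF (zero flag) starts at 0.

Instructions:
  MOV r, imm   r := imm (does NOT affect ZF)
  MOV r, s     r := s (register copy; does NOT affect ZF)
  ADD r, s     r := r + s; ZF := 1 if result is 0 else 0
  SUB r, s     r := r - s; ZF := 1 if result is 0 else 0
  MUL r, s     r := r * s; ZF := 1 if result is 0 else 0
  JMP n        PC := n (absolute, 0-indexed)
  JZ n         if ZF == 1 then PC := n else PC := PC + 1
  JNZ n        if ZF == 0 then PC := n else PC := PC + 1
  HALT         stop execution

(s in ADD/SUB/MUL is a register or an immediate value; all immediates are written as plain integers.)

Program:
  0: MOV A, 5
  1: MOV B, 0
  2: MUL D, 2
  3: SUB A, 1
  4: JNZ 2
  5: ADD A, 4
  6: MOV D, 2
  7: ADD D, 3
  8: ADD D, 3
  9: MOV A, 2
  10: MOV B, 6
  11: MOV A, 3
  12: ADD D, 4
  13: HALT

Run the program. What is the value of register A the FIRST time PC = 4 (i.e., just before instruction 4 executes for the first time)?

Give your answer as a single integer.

Step 1: PC=0 exec 'MOV A, 5'. After: A=5 B=0 C=0 D=0 ZF=0 PC=1
Step 2: PC=1 exec 'MOV B, 0'. After: A=5 B=0 C=0 D=0 ZF=0 PC=2
Step 3: PC=2 exec 'MUL D, 2'. After: A=5 B=0 C=0 D=0 ZF=1 PC=3
Step 4: PC=3 exec 'SUB A, 1'. After: A=4 B=0 C=0 D=0 ZF=0 PC=4
First time PC=4: A=4

4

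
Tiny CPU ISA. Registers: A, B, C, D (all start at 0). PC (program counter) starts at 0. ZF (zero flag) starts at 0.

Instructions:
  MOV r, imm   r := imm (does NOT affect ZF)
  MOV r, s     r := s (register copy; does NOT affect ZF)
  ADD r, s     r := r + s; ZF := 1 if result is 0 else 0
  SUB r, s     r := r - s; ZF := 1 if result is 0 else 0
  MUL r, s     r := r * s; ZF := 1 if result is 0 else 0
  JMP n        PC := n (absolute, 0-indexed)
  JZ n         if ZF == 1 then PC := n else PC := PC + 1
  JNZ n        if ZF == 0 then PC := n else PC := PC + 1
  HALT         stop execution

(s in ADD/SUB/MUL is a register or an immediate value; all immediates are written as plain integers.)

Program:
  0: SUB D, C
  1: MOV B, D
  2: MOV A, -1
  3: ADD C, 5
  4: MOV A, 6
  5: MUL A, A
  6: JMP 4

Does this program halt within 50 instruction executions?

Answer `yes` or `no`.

Step 1: PC=0 exec 'SUB D, C'. After: A=0 B=0 C=0 D=0 ZF=1 PC=1
Step 2: PC=1 exec 'MOV B, D'. After: A=0 B=0 C=0 D=0 ZF=1 PC=2
Step 3: PC=2 exec 'MOV A, -1'. After: A=-1 B=0 C=0 D=0 ZF=1 PC=3
Step 4: PC=3 exec 'ADD C, 5'. After: A=-1 B=0 C=5 D=0 ZF=0 PC=4
Step 5: PC=4 exec 'MOV A, 6'. After: A=6 B=0 C=5 D=0 ZF=0 PC=5
Step 6: PC=5 exec 'MUL A, A'. After: A=36 B=0 C=5 D=0 ZF=0 PC=6
Step 7: PC=6 exec 'JMP 4'. After: A=36 B=0 C=5 D=0 ZF=0 PC=4
Step 8: PC=4 exec 'MOV A, 6'. After: A=6 B=0 C=5 D=0 ZF=0 PC=5
State after step 8 equals state after step 5: the program is in a cycle of length 3 and will never halt.

Answer: no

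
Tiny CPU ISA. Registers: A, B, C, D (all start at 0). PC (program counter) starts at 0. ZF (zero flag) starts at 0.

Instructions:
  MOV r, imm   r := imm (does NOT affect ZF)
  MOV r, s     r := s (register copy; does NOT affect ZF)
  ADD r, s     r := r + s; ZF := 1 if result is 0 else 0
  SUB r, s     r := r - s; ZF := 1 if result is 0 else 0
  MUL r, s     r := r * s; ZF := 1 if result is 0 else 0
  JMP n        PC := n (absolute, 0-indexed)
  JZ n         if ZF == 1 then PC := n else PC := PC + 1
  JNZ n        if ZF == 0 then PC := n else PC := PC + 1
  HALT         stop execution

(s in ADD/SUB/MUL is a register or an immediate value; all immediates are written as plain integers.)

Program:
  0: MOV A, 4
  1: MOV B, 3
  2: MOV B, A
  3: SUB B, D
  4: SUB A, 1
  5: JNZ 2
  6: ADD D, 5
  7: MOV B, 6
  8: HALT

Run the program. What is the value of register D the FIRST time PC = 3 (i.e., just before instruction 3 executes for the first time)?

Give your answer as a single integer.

Step 1: PC=0 exec 'MOV A, 4'. After: A=4 B=0 C=0 D=0 ZF=0 PC=1
Step 2: PC=1 exec 'MOV B, 3'. After: A=4 B=3 C=0 D=0 ZF=0 PC=2
Step 3: PC=2 exec 'MOV B, A'. After: A=4 B=4 C=0 D=0 ZF=0 PC=3
First time PC=3: D=0

0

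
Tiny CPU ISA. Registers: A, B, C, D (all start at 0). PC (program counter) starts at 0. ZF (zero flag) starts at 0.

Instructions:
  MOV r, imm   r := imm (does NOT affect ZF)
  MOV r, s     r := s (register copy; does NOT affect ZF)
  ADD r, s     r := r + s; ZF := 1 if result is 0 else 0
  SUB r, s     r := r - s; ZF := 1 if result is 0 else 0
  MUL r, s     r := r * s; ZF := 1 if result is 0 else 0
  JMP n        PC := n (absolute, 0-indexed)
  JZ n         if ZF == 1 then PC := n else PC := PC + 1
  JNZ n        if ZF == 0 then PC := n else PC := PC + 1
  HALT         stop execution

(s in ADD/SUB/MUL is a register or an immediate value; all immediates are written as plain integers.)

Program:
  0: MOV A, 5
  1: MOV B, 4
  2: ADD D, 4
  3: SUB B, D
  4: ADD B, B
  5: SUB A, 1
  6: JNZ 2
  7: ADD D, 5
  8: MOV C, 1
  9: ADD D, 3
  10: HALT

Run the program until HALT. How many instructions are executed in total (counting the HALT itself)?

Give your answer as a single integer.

Answer: 31

Derivation:
Step 1: PC=0 exec 'MOV A, 5'. After: A=5 B=0 C=0 D=0 ZF=0 PC=1
Step 2: PC=1 exec 'MOV B, 4'. After: A=5 B=4 C=0 D=0 ZF=0 PC=2
Step 3: PC=2 exec 'ADD D, 4'. After: A=5 B=4 C=0 D=4 ZF=0 PC=3
Step 4: PC=3 exec 'SUB B, D'. After: A=5 B=0 C=0 D=4 ZF=1 PC=4
Step 5: PC=4 exec 'ADD B, B'. After: A=5 B=0 C=0 D=4 ZF=1 PC=5
Step 6: PC=5 exec 'SUB A, 1'. After: A=4 B=0 C=0 D=4 ZF=0 PC=6
Step 7: PC=6 exec 'JNZ 2'. After: A=4 B=0 C=0 D=4 ZF=0 PC=2
Step 8: PC=2 exec 'ADD D, 4'. After: A=4 B=0 C=0 D=8 ZF=0 PC=3
Step 9: PC=3 exec 'SUB B, D'. After: A=4 B=-8 C=0 D=8 ZF=0 PC=4
Step 10: PC=4 exec 'ADD B, B'. After: A=4 B=-16 C=0 D=8 ZF=0 PC=5
Step 11: PC=5 exec 'SUB A, 1'. After: A=3 B=-16 C=0 D=8 ZF=0 PC=6
Step 12: PC=6 exec 'JNZ 2'. After: A=3 B=-16 C=0 D=8 ZF=0 PC=2
Step 13: PC=2 exec 'ADD D, 4'. After: A=3 B=-16 C=0 D=12 ZF=0 PC=3
Step 14: PC=3 exec 'SUB B, D'. After: A=3 B=-28 C=0 D=12 ZF=0 PC=4
Step 15: PC=4 exec 'ADD B, B'. After: A=3 B=-56 C=0 D=12 ZF=0 PC=5
Step 16: PC=5 exec 'SUB A, 1'. After: A=2 B=-56 C=0 D=12 ZF=0 PC=6
Step 17: PC=6 exec 'JNZ 2'. After: A=2 B=-56 C=0 D=12 ZF=0 PC=2
Step 18: PC=2 exec 'ADD D, 4'. After: A=2 B=-56 C=0 D=16 ZF=0 PC=3
Step 19: PC=3 exec 'SUB B, D'. After: A=2 B=-72 C=0 D=16 ZF=0 PC=4
Step 20: PC=4 exec 'ADD B, B'. After: A=2 B=-144 C=0 D=16 ZF=0 PC=5
Step 21: PC=5 exec 'SUB A, 1'. After: A=1 B=-144 C=0 D=16 ZF=0 PC=6
Step 22: PC=6 exec 'JNZ 2'. After: A=1 B=-144 C=0 D=16 ZF=0 PC=2
Step 23: PC=2 exec 'ADD D, 4'. After: A=1 B=-144 C=0 D=20 ZF=0 PC=3
Step 24: PC=3 exec 'SUB B, D'. After: A=1 B=-164 C=0 D=20 ZF=0 PC=4
Step 25: PC=4 exec 'ADD B, B'. After: A=1 B=-328 C=0 D=20 ZF=0 PC=5
Step 26: PC=5 exec 'SUB A, 1'. After: A=0 B=-328 C=0 D=20 ZF=1 PC=6
Step 27: PC=6 exec 'JNZ 2'. After: A=0 B=-328 C=0 D=20 ZF=1 PC=7
Step 28: PC=7 exec 'ADD D, 5'. After: A=0 B=-328 C=0 D=25 ZF=0 PC=8
Step 29: PC=8 exec 'MOV C, 1'. After: A=0 B=-328 C=1 D=25 ZF=0 PC=9
Step 30: PC=9 exec 'ADD D, 3'. After: A=0 B=-328 C=1 D=28 ZF=0 PC=10
Step 31: PC=10 exec 'HALT'. After: A=0 B=-328 C=1 D=28 ZF=0 PC=10 HALTED
Total instructions executed: 31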